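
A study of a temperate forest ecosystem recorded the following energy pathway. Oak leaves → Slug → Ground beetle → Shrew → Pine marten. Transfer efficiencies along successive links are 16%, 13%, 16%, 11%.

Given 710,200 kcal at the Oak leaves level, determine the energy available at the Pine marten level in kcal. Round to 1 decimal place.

Slug: 710200 × 0.16 = 113632 kcal
Ground beetle: 113632 × 0.13 = 14772.16 kcal
Shrew: 14772.16 × 0.16 = 2363.5456 kcal
Pine marten: 2363.5456 × 0.11 = 259.990016 kcal

260.0 kcal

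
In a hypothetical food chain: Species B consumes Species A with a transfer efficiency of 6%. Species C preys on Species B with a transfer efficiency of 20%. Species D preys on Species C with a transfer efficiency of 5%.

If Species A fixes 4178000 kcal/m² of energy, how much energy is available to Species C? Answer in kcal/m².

50136 kcal/m²

Species B: 4178000 × 0.06 = 250680 kcal/m²
Species C: 250680 × 0.2 = 50136 kcal/m²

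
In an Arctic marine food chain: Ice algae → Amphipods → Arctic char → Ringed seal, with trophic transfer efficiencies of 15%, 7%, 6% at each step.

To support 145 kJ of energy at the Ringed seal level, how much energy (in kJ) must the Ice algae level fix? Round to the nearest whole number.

230159 kJ

Cumulative transfer efficiency: 0.15 × 0.07 × 0.06 = 0.00063
Ice algae energy = 145 / 0.00063 = 230159 kJ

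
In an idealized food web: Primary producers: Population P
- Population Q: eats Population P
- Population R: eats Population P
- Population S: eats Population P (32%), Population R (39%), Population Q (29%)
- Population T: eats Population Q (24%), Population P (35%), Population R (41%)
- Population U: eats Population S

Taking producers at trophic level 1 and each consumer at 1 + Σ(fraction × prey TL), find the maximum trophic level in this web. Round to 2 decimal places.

3.68

Population Q: 1 + 1 = 2
Population R: 1 + 1 = 2
Population S: 1 + (0.32×1 + 0.39×2 + 0.29×2) = 2.68
Population T: 1 + (0.24×2 + 0.35×1 + 0.41×2) = 2.65
Population U: 1 + 2.68 = 3.68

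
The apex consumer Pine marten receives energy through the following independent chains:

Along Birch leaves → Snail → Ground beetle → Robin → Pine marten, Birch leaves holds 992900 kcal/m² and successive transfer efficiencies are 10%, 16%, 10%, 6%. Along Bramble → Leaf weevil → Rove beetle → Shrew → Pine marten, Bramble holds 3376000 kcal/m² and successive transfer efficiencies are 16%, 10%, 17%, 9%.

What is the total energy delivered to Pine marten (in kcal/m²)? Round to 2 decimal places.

921.76 kcal/m²

Via Birch leaves: 992900 × 0.1 × 0.16 × 0.1 × 0.06 = 95.3184 kcal/m²
Via Bramble: 3376000 × 0.16 × 0.1 × 0.17 × 0.09 = 826.4448 kcal/m²
Total at Pine marten: 95.3184 + 826.4448 = 921.7632 kcal/m²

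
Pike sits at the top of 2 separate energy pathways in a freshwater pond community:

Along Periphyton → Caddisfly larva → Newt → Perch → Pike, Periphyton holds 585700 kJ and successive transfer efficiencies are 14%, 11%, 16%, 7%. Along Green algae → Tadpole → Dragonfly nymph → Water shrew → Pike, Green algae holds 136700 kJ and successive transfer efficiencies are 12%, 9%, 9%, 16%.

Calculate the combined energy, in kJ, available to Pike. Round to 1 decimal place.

122.3 kJ

Via Periphyton: 585700 × 0.14 × 0.11 × 0.16 × 0.07 = 101.021536 kJ
Via Green algae: 136700 × 0.12 × 0.09 × 0.09 × 0.16 = 21.259584 kJ
Total at Pike: 101.021536 + 21.259584 = 122.28112 kJ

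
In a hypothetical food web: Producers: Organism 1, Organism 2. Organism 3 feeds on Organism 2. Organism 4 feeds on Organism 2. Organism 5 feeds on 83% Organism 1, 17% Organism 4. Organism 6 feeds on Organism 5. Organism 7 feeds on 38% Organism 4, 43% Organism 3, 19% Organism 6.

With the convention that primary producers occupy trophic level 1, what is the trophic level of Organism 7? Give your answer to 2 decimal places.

3.22

Organism 3: 1 + 1 = 2
Organism 4: 1 + 1 = 2
Organism 5: 1 + (0.83×1 + 0.17×2) = 2.17
Organism 6: 1 + 2.17 = 3.17
Organism 7: 1 + (0.38×2 + 0.43×2 + 0.19×3.17) = 3.2223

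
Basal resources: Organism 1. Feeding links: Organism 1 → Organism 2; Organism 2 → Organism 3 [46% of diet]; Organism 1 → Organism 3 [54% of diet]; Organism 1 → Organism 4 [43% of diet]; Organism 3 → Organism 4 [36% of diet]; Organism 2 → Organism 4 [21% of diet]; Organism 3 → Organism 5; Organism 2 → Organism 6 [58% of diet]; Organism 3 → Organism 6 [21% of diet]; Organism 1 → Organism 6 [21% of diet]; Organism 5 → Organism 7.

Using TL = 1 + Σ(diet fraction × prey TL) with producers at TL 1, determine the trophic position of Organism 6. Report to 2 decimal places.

Organism 2: 1 + 1 = 2
Organism 3: 1 + (0.46×2 + 0.54×1) = 2.46
Organism 4: 1 + (0.43×1 + 0.36×2.46 + 0.21×2) = 2.7356
Organism 5: 1 + 2.46 = 3.46
Organism 6: 1 + (0.58×2 + 0.21×2.46 + 0.21×1) = 2.8866
Organism 7: 1 + 3.46 = 4.46

2.89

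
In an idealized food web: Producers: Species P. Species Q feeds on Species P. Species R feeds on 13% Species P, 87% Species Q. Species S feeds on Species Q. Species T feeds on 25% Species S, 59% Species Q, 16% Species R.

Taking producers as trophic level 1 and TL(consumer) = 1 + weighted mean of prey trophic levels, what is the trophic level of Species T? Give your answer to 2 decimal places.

Species Q: 1 + 1 = 2
Species R: 1 + (0.13×1 + 0.87×2) = 2.87
Species S: 1 + 2 = 3
Species T: 1 + (0.25×3 + 0.59×2 + 0.16×2.87) = 3.3892

3.39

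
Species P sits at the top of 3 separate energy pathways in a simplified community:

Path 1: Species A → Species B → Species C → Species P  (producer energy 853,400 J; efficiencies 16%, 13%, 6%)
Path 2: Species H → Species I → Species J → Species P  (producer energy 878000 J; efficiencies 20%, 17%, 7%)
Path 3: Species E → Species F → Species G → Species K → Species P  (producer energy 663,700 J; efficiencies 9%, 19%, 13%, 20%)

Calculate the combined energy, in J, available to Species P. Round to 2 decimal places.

3449.76 J

Path 1: 853400 × 0.16 × 0.13 × 0.06 = 1065.0432 J
Path 2: 878000 × 0.2 × 0.17 × 0.07 = 2089.64 J
Path 3: 663700 × 0.09 × 0.19 × 0.13 × 0.2 = 295.08102 J
Total at Species P: 1065.0432 + 2089.64 + 295.08102 = 3449.76422 J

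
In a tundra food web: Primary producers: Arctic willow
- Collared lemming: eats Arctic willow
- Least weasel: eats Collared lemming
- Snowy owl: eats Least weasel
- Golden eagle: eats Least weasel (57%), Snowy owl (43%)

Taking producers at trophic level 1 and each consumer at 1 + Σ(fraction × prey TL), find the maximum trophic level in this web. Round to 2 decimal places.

4.43

Collared lemming: 1 + 1 = 2
Least weasel: 1 + 2 = 3
Snowy owl: 1 + 3 = 4
Golden eagle: 1 + (0.57×3 + 0.43×4) = 4.43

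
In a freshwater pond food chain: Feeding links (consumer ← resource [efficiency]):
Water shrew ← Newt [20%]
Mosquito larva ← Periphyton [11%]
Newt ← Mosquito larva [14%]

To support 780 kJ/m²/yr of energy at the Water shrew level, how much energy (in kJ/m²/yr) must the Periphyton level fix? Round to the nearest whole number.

253247 kJ/m²/yr

Cumulative transfer efficiency: 0.11 × 0.14 × 0.2 = 0.00308
Periphyton energy = 780 / 0.00308 = 253247 kJ/m²/yr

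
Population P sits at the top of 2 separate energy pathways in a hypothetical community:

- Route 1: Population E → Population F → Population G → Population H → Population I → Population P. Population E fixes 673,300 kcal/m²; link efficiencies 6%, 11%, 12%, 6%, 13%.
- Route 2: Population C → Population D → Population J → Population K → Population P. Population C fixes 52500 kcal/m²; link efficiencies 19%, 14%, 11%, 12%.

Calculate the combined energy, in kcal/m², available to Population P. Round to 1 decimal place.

Route 1: 673300 × 0.06 × 0.11 × 0.12 × 0.06 × 0.13 = 4.15937808 kcal/m²
Route 2: 52500 × 0.19 × 0.14 × 0.11 × 0.12 = 18.4338 kcal/m²
Total at Population P: 4.15937808 + 18.4338 = 22.59317808 kcal/m²

22.6 kcal/m²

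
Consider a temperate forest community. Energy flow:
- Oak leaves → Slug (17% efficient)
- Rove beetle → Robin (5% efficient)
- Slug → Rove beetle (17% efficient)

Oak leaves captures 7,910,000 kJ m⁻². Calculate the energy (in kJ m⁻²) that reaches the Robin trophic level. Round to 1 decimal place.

11430.0 kJ m⁻²

Slug: 7910000 × 0.17 = 1344700 kJ m⁻²
Rove beetle: 1344700 × 0.17 = 228599 kJ m⁻²
Robin: 228599 × 0.05 = 11429.95 kJ m⁻²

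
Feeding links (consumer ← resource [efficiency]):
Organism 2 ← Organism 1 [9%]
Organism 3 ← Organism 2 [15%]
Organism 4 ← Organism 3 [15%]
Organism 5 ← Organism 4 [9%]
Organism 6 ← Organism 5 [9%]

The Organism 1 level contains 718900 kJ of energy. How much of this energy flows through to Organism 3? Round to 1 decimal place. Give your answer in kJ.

Organism 2: 718900 × 0.09 = 64701 kJ
Organism 3: 64701 × 0.15 = 9705.15 kJ

9705.2 kJ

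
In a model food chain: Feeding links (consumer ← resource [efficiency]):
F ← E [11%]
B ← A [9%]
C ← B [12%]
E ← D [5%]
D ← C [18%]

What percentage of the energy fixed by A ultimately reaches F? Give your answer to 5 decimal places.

Product of link efficiencies: 0.09 × 0.12 × 0.18 × 0.05 × 0.11 = 0.000010692
As a percentage: 0.000010692 × 100 = 0.00107%

0.00107%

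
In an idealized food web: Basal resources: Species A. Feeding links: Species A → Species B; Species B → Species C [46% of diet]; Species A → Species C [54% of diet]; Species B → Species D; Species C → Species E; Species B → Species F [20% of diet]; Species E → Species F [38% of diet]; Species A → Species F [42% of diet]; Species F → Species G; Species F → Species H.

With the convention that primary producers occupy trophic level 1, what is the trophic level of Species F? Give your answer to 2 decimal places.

3.13

Species B: 1 + 1 = 2
Species C: 1 + (0.46×2 + 0.54×1) = 2.46
Species D: 1 + 2 = 3
Species E: 1 + 2.46 = 3.46
Species F: 1 + (0.2×2 + 0.38×3.46 + 0.42×1) = 3.1348
Species G: 1 + 3.1348 = 4.1348
Species H: 1 + 3.1348 = 4.1348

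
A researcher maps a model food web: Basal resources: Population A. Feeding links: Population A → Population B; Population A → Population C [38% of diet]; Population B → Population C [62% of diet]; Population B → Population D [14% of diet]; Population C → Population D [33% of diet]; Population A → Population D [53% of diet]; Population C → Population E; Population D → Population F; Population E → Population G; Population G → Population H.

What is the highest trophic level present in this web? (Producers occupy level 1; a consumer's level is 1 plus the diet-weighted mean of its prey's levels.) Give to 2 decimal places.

5.62

Population B: 1 + 1 = 2
Population C: 1 + (0.38×1 + 0.62×2) = 2.62
Population D: 1 + (0.14×2 + 0.33×2.62 + 0.53×1) = 2.6746
Population E: 1 + 2.62 = 3.62
Population F: 1 + 2.6746 = 3.6746
Population G: 1 + 3.62 = 4.62
Population H: 1 + 4.62 = 5.62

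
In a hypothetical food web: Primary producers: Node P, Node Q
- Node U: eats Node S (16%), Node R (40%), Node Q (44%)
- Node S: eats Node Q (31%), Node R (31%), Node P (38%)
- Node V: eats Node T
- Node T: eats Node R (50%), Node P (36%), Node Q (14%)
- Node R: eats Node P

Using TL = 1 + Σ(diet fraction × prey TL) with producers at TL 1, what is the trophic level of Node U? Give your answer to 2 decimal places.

2.61

Node R: 1 + 1 = 2
Node S: 1 + (0.31×1 + 0.31×2 + 0.38×1) = 2.31
Node T: 1 + (0.5×2 + 0.36×1 + 0.14×1) = 2.5
Node U: 1 + (0.16×2.31 + 0.4×2 + 0.44×1) = 2.6096
Node V: 1 + 2.5 = 3.5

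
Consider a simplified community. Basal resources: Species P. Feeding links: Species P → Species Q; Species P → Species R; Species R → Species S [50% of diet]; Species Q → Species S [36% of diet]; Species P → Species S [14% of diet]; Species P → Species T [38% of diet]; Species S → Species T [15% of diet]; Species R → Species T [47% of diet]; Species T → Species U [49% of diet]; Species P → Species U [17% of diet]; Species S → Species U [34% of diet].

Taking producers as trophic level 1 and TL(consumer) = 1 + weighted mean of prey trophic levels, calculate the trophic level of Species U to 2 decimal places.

3.49

Species Q: 1 + 1 = 2
Species R: 1 + 1 = 2
Species S: 1 + (0.5×2 + 0.36×2 + 0.14×1) = 2.86
Species T: 1 + (0.38×1 + 0.15×2.86 + 0.47×2) = 2.749
Species U: 1 + (0.49×2.749 + 0.17×1 + 0.34×2.86) = 3.48941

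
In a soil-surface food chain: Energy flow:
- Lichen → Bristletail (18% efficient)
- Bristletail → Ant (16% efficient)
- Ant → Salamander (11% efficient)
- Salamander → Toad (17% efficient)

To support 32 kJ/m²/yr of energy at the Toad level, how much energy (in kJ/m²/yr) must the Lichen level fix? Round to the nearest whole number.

Cumulative transfer efficiency: 0.18 × 0.16 × 0.11 × 0.17 = 0.00053856
Lichen energy = 32 / 0.00053856 = 59418 kJ/m²/yr

59418 kJ/m²/yr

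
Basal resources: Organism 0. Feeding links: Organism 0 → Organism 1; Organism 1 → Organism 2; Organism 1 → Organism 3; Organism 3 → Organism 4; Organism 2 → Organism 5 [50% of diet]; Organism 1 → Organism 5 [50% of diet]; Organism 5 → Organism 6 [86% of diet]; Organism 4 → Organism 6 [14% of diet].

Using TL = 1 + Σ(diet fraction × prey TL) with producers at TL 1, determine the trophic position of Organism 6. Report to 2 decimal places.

4.57

Organism 1: 1 + 1 = 2
Organism 2: 1 + 2 = 3
Organism 3: 1 + 2 = 3
Organism 4: 1 + 3 = 4
Organism 5: 1 + (0.5×3 + 0.5×2) = 3.5
Organism 6: 1 + (0.86×3.5 + 0.14×4) = 4.57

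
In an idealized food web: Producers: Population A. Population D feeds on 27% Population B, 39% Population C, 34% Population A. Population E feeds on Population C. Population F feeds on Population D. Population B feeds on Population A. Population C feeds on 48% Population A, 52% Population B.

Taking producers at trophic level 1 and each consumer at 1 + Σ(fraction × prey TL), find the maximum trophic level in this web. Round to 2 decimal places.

3.86

Population B: 1 + 1 = 2
Population C: 1 + (0.48×1 + 0.52×2) = 2.52
Population D: 1 + (0.27×2 + 0.39×2.52 + 0.34×1) = 2.8628
Population E: 1 + 2.52 = 3.52
Population F: 1 + 2.8628 = 3.8628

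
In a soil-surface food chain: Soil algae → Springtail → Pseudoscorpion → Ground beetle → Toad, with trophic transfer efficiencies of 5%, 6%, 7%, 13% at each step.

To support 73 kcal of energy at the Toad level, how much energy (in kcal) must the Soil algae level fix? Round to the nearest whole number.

2673993 kcal

Cumulative transfer efficiency: 0.05 × 0.06 × 0.07 × 0.13 = 0.0000273
Soil algae energy = 73 / 0.0000273 = 2673993 kcal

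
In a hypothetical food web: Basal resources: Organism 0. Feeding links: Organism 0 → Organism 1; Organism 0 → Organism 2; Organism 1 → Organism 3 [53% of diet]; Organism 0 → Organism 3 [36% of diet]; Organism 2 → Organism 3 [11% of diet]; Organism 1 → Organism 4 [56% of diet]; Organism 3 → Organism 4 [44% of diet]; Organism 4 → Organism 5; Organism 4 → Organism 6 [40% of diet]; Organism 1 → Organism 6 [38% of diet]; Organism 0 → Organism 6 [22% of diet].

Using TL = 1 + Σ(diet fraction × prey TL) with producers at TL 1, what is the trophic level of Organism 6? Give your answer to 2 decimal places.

Organism 1: 1 + 1 = 2
Organism 2: 1 + 1 = 2
Organism 3: 1 + (0.53×2 + 0.36×1 + 0.11×2) = 2.64
Organism 4: 1 + (0.56×2 + 0.44×2.64) = 3.2816
Organism 5: 1 + 3.2816 = 4.2816
Organism 6: 1 + (0.4×3.2816 + 0.38×2 + 0.22×1) = 3.29264

3.29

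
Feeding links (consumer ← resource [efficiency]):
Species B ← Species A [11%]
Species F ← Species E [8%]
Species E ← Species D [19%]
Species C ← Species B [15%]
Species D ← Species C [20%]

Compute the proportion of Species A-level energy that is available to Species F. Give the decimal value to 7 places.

0.0000502

Product of link efficiencies: 0.11 × 0.15 × 0.2 × 0.19 × 0.08 = 0.00005016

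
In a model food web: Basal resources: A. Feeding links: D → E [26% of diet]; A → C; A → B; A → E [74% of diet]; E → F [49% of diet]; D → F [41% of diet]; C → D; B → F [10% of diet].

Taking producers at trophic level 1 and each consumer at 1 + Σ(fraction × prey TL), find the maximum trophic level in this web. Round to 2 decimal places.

B: 1 + 1 = 2
C: 1 + 1 = 2
D: 1 + 2 = 3
E: 1 + (0.26×3 + 0.74×1) = 2.52
F: 1 + (0.1×2 + 0.49×2.52 + 0.41×3) = 3.6648

3.66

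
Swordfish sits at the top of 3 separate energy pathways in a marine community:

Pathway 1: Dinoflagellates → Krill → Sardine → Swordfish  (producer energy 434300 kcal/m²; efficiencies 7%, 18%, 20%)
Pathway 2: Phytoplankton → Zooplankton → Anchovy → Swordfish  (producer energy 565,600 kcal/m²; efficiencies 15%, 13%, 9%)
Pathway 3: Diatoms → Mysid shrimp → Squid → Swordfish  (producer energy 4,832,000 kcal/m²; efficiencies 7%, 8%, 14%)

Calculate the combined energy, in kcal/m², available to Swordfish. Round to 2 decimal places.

5875.35 kcal/m²

Pathway 1: 434300 × 0.07 × 0.18 × 0.2 = 1094.436 kcal/m²
Pathway 2: 565600 × 0.15 × 0.13 × 0.09 = 992.628 kcal/m²
Pathway 3: 4832000 × 0.07 × 0.08 × 0.14 = 3788.288 kcal/m²
Total at Swordfish: 1094.436 + 992.628 + 3788.288 = 5875.352 kcal/m²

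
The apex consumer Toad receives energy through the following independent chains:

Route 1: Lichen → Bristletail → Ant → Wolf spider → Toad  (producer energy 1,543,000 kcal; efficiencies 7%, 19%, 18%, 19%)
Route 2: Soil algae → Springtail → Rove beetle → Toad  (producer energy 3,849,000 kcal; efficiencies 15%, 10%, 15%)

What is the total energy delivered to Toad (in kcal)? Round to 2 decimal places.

Route 1: 1543000 × 0.07 × 0.19 × 0.18 × 0.19 = 701.84898 kcal
Route 2: 3849000 × 0.15 × 0.1 × 0.15 = 8660.25 kcal
Total at Toad: 701.84898 + 8660.25 = 9362.09898 kcal

9362.10 kcal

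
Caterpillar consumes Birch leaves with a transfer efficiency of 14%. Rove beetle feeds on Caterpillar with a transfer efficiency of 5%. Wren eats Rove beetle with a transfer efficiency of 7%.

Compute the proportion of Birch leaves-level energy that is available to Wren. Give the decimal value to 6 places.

0.000490

Product of link efficiencies: 0.14 × 0.05 × 0.07 = 0.00049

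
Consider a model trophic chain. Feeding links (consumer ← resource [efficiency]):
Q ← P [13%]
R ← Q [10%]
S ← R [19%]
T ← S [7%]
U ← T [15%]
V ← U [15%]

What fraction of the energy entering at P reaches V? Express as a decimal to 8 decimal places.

0.00000389

Product of link efficiencies: 0.13 × 0.1 × 0.19 × 0.07 × 0.15 × 0.15 = 0.00000389025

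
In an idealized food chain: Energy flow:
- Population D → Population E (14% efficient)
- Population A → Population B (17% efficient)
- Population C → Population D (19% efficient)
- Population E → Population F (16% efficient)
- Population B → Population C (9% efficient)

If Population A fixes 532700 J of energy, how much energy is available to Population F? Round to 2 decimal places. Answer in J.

34.69 J

Population B: 532700 × 0.17 = 90559 J
Population C: 90559 × 0.09 = 8150.31 J
Population D: 8150.31 × 0.19 = 1548.5589 J
Population E: 1548.5589 × 0.14 = 216.798246 J
Population F: 216.798246 × 0.16 = 34.68771936 J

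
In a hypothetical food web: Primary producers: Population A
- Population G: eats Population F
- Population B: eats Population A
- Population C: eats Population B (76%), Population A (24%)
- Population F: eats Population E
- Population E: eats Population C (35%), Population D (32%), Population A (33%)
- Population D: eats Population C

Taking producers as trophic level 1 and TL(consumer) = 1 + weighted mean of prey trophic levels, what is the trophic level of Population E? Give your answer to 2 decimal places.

3.50

Population B: 1 + 1 = 2
Population C: 1 + (0.76×2 + 0.24×1) = 2.76
Population D: 1 + 2.76 = 3.76
Population E: 1 + (0.35×2.76 + 0.32×3.76 + 0.33×1) = 3.4992
Population F: 1 + 3.4992 = 4.4992
Population G: 1 + 4.4992 = 5.4992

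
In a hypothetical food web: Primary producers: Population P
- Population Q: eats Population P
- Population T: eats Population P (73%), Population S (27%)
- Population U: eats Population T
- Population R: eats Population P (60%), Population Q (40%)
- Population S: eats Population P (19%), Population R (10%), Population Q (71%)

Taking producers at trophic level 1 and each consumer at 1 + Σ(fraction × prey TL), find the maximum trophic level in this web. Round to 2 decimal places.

Population Q: 1 + 1 = 2
Population R: 1 + (0.6×1 + 0.4×2) = 2.4
Population S: 1 + (0.19×1 + 0.1×2.4 + 0.71×2) = 2.85
Population T: 1 + (0.73×1 + 0.27×2.85) = 2.4995
Population U: 1 + 2.4995 = 3.4995

3.50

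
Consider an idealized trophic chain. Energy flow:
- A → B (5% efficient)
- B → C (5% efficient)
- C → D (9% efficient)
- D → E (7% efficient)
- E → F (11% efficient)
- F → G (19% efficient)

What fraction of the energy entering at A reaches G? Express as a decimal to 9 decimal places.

Product of link efficiencies: 0.05 × 0.05 × 0.09 × 0.07 × 0.11 × 0.19 = 0.000000329175

0.000000329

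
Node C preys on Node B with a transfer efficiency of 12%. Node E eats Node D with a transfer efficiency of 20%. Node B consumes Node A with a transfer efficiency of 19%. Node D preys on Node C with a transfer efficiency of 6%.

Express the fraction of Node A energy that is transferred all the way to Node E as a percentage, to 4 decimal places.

Product of link efficiencies: 0.19 × 0.12 × 0.06 × 0.2 = 0.0002736
As a percentage: 0.0002736 × 100 = 0.0274%

0.0274%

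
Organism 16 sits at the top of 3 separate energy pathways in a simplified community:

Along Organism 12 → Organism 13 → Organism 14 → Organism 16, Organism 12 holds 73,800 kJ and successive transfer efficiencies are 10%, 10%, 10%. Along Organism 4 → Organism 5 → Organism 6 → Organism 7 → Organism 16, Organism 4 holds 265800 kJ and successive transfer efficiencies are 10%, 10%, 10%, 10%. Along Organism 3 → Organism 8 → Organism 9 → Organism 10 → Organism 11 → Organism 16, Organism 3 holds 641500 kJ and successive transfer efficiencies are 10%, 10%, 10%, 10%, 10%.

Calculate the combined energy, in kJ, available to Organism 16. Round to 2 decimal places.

Via Organism 12: 73800 × 0.1 × 0.1 × 0.1 = 73.8 kJ
Via Organism 4: 265800 × 0.1 × 0.1 × 0.1 × 0.1 = 26.58 kJ
Via Organism 3: 641500 × 0.1 × 0.1 × 0.1 × 0.1 × 0.1 = 6.415 kJ
Total at Organism 16: 73.8 + 26.58 + 6.415 = 106.795 kJ

106.80 kJ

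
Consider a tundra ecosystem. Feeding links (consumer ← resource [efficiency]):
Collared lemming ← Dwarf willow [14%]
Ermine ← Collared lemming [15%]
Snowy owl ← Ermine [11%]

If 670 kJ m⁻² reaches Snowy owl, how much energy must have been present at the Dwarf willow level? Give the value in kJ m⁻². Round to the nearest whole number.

Cumulative transfer efficiency: 0.14 × 0.15 × 0.11 = 0.00231
Dwarf willow energy = 670 / 0.00231 = 290043 kJ m⁻²

290043 kJ m⁻²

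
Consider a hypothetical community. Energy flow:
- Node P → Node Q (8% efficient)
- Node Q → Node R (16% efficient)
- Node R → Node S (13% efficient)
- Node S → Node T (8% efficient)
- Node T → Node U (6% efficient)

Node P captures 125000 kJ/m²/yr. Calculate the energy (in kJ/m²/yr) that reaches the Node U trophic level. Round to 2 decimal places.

1.00 kJ/m²/yr

Node Q: 125000 × 0.08 = 10000 kJ/m²/yr
Node R: 10000 × 0.16 = 1600 kJ/m²/yr
Node S: 1600 × 0.13 = 208 kJ/m²/yr
Node T: 208 × 0.08 = 16.64 kJ/m²/yr
Node U: 16.64 × 0.06 = 0.9984 kJ/m²/yr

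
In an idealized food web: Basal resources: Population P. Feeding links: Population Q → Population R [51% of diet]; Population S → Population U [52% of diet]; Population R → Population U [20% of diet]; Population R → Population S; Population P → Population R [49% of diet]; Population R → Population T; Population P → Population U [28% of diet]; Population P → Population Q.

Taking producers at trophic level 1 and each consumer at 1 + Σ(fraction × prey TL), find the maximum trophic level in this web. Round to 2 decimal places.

Population Q: 1 + 1 = 2
Population R: 1 + (0.49×1 + 0.51×2) = 2.51
Population S: 1 + 2.51 = 3.51
Population T: 1 + 2.51 = 3.51
Population U: 1 + (0.52×3.51 + 0.2×2.51 + 0.28×1) = 3.6072

3.61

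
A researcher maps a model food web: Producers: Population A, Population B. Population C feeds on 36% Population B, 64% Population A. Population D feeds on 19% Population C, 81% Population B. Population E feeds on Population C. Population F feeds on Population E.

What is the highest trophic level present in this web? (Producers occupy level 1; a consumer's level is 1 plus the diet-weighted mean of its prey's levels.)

4

Population C: 1 + (0.36×1 + 0.64×1) = 2
Population D: 1 + (0.19×2 + 0.81×1) = 2.19
Population E: 1 + 2 = 3
Population F: 1 + 3 = 4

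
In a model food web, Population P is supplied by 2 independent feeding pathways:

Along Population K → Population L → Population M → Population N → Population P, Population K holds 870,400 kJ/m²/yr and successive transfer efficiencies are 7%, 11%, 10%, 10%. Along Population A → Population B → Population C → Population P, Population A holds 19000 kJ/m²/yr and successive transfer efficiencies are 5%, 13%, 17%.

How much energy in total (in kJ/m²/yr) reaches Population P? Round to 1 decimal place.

Via Population K: 870400 × 0.07 × 0.11 × 0.1 × 0.1 = 67.0208 kJ/m²/yr
Via Population A: 19000 × 0.05 × 0.13 × 0.17 = 20.995 kJ/m²/yr
Total at Population P: 67.0208 + 20.995 = 88.0158 kJ/m²/yr

88.0 kJ/m²/yr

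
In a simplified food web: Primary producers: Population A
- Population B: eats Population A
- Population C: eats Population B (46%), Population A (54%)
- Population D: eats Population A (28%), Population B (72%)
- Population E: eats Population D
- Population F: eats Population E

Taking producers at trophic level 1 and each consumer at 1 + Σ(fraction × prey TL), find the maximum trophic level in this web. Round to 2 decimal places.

4.72

Population B: 1 + 1 = 2
Population C: 1 + (0.46×2 + 0.54×1) = 2.46
Population D: 1 + (0.28×1 + 0.72×2) = 2.72
Population E: 1 + 2.72 = 3.72
Population F: 1 + 3.72 = 4.72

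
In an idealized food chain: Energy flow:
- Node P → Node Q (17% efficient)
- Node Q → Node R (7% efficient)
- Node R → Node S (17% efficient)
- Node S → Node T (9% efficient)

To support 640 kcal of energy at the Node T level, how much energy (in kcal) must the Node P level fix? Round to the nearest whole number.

Cumulative transfer efficiency: 0.17 × 0.07 × 0.17 × 0.09 = 0.00018207
Node P energy = 640 / 0.00018207 = 3515132 kcal

3515132 kcal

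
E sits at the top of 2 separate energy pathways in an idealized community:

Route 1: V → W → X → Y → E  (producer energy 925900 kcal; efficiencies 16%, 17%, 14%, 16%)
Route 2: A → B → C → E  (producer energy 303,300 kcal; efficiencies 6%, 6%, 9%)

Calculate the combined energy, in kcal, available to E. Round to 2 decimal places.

Route 1: 925900 × 0.16 × 0.17 × 0.14 × 0.16 = 564.132352 kcal
Route 2: 303300 × 0.06 × 0.06 × 0.09 = 98.2692 kcal
Total at E: 564.132352 + 98.2692 = 662.401552 kcal

662.40 kcal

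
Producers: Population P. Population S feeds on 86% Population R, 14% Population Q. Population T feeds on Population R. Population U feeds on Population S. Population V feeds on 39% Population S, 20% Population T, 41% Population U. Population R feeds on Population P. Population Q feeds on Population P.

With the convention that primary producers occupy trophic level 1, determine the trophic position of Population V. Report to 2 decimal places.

4.41

Population Q: 1 + 1 = 2
Population R: 1 + 1 = 2
Population S: 1 + (0.86×2 + 0.14×2) = 3
Population T: 1 + 2 = 3
Population U: 1 + 3 = 4
Population V: 1 + (0.39×3 + 0.2×3 + 0.41×4) = 4.41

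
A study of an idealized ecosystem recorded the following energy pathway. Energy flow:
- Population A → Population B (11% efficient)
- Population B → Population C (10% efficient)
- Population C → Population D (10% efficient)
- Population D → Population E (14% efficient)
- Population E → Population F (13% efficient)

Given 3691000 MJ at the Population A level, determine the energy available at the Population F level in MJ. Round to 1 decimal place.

73.9 MJ

Population B: 3691000 × 0.11 = 406010 MJ
Population C: 406010 × 0.1 = 40601 MJ
Population D: 40601 × 0.1 = 4060.1 MJ
Population E: 4060.1 × 0.14 = 568.414 MJ
Population F: 568.414 × 0.13 = 73.89382 MJ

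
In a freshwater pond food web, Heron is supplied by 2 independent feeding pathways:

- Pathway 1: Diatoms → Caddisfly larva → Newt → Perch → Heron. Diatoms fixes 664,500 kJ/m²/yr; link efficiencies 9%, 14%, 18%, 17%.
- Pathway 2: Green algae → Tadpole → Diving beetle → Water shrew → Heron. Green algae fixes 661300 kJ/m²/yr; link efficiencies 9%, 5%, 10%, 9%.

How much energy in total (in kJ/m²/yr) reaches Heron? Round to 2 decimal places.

Pathway 1: 664500 × 0.09 × 0.14 × 0.18 × 0.17 = 256.20462 kJ/m²/yr
Pathway 2: 661300 × 0.09 × 0.05 × 0.1 × 0.09 = 26.78265 kJ/m²/yr
Total at Heron: 256.20462 + 26.78265 = 282.98727 kJ/m²/yr

282.99 kJ/m²/yr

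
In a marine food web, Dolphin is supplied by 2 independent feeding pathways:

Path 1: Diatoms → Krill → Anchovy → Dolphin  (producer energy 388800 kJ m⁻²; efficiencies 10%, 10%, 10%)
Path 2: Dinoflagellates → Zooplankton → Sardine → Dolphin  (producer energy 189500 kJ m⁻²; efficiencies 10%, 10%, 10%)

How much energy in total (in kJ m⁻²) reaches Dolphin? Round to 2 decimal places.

Path 1: 388800 × 0.1 × 0.1 × 0.1 = 388.8 kJ m⁻²
Path 2: 189500 × 0.1 × 0.1 × 0.1 = 189.5 kJ m⁻²
Total at Dolphin: 388.8 + 189.5 = 578.3 kJ m⁻²

578.30 kJ m⁻²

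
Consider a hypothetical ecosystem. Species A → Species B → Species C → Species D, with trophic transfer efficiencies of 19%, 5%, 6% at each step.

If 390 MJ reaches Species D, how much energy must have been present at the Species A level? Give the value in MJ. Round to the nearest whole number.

Cumulative transfer efficiency: 0.19 × 0.05 × 0.06 = 0.00057
Species A energy = 390 / 0.00057 = 684211 MJ

684211 MJ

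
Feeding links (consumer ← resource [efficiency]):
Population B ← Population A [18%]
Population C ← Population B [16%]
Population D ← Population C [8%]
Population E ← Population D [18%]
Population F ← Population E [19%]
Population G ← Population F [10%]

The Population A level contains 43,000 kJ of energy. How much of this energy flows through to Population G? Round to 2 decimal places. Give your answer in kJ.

0.34 kJ

Population B: 43000 × 0.18 = 7740 kJ
Population C: 7740 × 0.16 = 1238.4 kJ
Population D: 1238.4 × 0.08 = 99.072 kJ
Population E: 99.072 × 0.18 = 17.83296 kJ
Population F: 17.83296 × 0.19 = 3.3882624 kJ
Population G: 3.3882624 × 0.1 = 0.33882624 kJ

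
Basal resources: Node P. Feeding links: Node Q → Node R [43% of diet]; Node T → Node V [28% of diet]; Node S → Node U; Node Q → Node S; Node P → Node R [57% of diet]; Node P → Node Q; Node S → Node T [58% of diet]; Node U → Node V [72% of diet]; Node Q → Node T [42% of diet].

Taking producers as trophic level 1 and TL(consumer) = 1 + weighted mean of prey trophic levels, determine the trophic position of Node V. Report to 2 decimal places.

4.88

Node Q: 1 + 1 = 2
Node R: 1 + (0.43×2 + 0.57×1) = 2.43
Node S: 1 + 2 = 3
Node T: 1 + (0.58×3 + 0.42×2) = 3.58
Node U: 1 + 3 = 4
Node V: 1 + (0.28×3.58 + 0.72×4) = 4.8824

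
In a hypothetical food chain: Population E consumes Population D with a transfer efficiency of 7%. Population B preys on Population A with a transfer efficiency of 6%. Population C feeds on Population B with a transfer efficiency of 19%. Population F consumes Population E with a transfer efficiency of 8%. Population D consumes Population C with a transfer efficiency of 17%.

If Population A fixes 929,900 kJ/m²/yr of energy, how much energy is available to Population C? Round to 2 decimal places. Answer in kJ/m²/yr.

Population B: 929900 × 0.06 = 55794 kJ/m²/yr
Population C: 55794 × 0.19 = 10600.86 kJ/m²/yr

10600.86 kJ/m²/yr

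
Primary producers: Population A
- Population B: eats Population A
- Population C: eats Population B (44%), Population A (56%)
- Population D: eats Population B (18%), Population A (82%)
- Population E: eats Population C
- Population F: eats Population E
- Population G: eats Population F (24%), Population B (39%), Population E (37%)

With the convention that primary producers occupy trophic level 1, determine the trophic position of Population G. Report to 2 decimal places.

Population B: 1 + 1 = 2
Population C: 1 + (0.44×2 + 0.56×1) = 2.44
Population D: 1 + (0.18×2 + 0.82×1) = 2.18
Population E: 1 + 2.44 = 3.44
Population F: 1 + 3.44 = 4.44
Population G: 1 + (0.24×4.44 + 0.39×2 + 0.37×3.44) = 4.1184

4.12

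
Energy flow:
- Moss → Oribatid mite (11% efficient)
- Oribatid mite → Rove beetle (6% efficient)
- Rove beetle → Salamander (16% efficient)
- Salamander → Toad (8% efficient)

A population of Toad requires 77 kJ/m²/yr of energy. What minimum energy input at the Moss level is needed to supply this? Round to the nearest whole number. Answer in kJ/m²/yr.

Cumulative transfer efficiency: 0.11 × 0.06 × 0.16 × 0.08 = 0.00008448
Moss energy = 77 / 0.00008448 = 911458 kJ/m²/yr

911458 kJ/m²/yr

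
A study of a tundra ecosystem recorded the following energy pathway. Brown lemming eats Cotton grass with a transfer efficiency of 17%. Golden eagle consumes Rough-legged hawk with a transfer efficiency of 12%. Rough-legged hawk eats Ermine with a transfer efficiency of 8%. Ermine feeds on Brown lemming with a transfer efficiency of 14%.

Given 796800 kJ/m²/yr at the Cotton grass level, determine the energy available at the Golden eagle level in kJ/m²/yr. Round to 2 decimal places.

182.05 kJ/m²/yr

Brown lemming: 796800 × 0.17 = 135456 kJ/m²/yr
Ermine: 135456 × 0.14 = 18963.84 kJ/m²/yr
Rough-legged hawk: 18963.84 × 0.08 = 1517.1072 kJ/m²/yr
Golden eagle: 1517.1072 × 0.12 = 182.052864 kJ/m²/yr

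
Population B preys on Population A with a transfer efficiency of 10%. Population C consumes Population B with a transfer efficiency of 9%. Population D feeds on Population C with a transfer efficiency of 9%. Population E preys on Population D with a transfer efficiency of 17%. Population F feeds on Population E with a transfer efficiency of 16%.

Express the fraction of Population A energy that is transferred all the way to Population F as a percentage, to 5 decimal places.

Product of link efficiencies: 0.1 × 0.09 × 0.09 × 0.17 × 0.16 = 0.000022032
As a percentage: 0.000022032 × 100 = 0.00220%

0.00220%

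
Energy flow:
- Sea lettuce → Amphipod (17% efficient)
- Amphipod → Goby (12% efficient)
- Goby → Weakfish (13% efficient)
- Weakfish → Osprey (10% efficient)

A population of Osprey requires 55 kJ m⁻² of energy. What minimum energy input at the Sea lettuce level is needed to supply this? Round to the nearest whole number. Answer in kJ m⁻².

Cumulative transfer efficiency: 0.17 × 0.12 × 0.13 × 0.1 = 0.0002652
Sea lettuce energy = 55 / 0.0002652 = 207391 kJ m⁻²

207391 kJ m⁻²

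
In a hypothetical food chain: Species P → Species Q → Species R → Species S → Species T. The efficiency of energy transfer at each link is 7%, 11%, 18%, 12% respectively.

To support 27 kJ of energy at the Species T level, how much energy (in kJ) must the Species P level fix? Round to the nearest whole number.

Cumulative transfer efficiency: 0.07 × 0.11 × 0.18 × 0.12 = 0.00016632
Species P energy = 27 / 0.00016632 = 162338 kJ

162338 kJ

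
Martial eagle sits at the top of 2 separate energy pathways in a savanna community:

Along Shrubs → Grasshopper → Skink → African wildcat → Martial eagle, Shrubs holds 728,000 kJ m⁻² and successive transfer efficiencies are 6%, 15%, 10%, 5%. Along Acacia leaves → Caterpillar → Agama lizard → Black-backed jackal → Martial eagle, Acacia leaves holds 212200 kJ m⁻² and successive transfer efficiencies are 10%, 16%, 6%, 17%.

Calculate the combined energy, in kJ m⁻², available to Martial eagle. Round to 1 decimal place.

Via Shrubs: 728000 × 0.06 × 0.15 × 0.1 × 0.05 = 32.76 kJ m⁻²
Via Acacia leaves: 212200 × 0.1 × 0.16 × 0.06 × 0.17 = 34.63104 kJ m⁻²
Total at Martial eagle: 32.76 + 34.63104 = 67.39104 kJ m⁻²

67.4 kJ m⁻²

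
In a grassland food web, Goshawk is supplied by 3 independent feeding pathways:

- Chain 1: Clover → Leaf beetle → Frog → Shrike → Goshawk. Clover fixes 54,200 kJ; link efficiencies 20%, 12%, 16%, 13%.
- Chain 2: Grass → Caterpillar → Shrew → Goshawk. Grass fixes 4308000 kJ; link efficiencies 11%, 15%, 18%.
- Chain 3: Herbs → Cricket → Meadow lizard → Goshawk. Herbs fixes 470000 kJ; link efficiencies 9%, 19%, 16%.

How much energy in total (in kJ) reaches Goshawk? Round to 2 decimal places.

Chain 1: 54200 × 0.2 × 0.12 × 0.16 × 0.13 = 27.05664 kJ
Chain 2: 4308000 × 0.11 × 0.15 × 0.18 = 12794.76 kJ
Chain 3: 470000 × 0.09 × 0.19 × 0.16 = 1285.92 kJ
Total at Goshawk: 27.05664 + 12794.76 + 1285.92 = 14107.73664 kJ

14107.74 kJ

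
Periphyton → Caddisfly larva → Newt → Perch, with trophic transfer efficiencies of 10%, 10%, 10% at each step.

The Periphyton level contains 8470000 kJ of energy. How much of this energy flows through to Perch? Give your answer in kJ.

Caddisfly larva: 8470000 × 0.1 = 847000 kJ
Newt: 847000 × 0.1 = 84700 kJ
Perch: 84700 × 0.1 = 8470 kJ

8470 kJ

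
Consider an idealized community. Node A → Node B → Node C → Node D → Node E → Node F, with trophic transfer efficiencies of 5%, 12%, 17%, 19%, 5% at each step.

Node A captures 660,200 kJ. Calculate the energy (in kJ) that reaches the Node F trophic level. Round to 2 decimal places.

6.40 kJ

Node B: 660200 × 0.05 = 33010 kJ
Node C: 33010 × 0.12 = 3961.2 kJ
Node D: 3961.2 × 0.17 = 673.404 kJ
Node E: 673.404 × 0.19 = 127.94676 kJ
Node F: 127.94676 × 0.05 = 6.397338 kJ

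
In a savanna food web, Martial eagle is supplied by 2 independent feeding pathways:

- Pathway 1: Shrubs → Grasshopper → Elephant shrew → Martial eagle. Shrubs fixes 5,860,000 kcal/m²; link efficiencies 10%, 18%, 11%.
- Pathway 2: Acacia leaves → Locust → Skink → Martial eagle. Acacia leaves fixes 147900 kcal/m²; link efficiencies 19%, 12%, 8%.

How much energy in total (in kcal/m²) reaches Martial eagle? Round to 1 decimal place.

11872.6 kcal/m²

Pathway 1: 5860000 × 0.1 × 0.18 × 0.11 = 11602.8 kcal/m²
Pathway 2: 147900 × 0.19 × 0.12 × 0.08 = 269.7696 kcal/m²
Total at Martial eagle: 11602.8 + 269.7696 = 11872.5696 kcal/m²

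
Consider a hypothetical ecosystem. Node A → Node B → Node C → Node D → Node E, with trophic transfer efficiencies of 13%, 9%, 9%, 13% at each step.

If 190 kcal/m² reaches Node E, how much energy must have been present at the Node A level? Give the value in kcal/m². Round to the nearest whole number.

1387976 kcal/m²

Cumulative transfer efficiency: 0.13 × 0.09 × 0.09 × 0.13 = 0.00013689
Node A energy = 190 / 0.00013689 = 1387976 kcal/m²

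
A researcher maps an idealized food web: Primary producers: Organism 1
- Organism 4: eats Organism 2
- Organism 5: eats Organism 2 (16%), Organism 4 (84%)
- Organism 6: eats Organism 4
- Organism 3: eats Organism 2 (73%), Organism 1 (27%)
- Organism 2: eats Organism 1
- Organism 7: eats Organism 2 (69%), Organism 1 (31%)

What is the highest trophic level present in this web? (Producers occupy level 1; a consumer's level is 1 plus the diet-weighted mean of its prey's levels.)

Organism 2: 1 + 1 = 2
Organism 3: 1 + (0.73×2 + 0.27×1) = 2.73
Organism 4: 1 + 2 = 3
Organism 5: 1 + (0.16×2 + 0.84×3) = 3.84
Organism 6: 1 + 3 = 4
Organism 7: 1 + (0.69×2 + 0.31×1) = 2.69

4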